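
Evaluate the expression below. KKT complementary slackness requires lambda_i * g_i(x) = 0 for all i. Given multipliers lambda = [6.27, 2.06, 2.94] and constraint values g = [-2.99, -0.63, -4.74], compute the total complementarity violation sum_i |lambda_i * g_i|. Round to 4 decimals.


KKT complementary slackness check:
lambda_1 * g_1 = 6.27 * -2.99 = -18.7473
lambda_2 * g_2 = 2.06 * -0.63 = -1.2978
lambda_3 * g_3 = 2.94 * -4.74 = -13.9356
Total violation = 18.7473 + 1.2978 + 13.9356 = 33.9807


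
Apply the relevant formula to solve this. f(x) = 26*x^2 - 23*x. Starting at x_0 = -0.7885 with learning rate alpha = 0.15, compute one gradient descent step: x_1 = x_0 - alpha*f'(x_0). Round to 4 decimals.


We compute the gradient at x_0 and apply the update.
f'(x) = 52*x - 23
f'(-0.7885) = 52*-0.7885 - 23 = -64.002
x_1 = -0.7885 - 0.15*-64.002 = 8.8118


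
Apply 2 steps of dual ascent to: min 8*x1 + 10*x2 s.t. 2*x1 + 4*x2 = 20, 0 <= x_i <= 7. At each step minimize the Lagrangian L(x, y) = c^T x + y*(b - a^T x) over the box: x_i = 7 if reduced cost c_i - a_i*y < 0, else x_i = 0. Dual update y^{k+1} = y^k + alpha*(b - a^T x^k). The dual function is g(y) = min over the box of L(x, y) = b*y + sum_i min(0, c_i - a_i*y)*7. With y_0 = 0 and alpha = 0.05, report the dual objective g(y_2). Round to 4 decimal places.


Dual ascent for LP: min 8*x1 + 10*x2, 2*x1 + 4*x2 = 20, 0 <= x_i <= 7
Step 1: y^k = 0.0, reduced costs: (8.0, 10.0)
  x^k = (0.0, 0.0), subgradient = b - a^T x = 20.0
  y^{k+1} = 0.0 + 0.05*20.0 = 1.0
Step 2: y^k = 1.0, reduced costs: (6.0, 6.0)
  x^k = (0.0, 0.0), subgradient = b - a^T x = 20.0
  y^{k+1} = 1.0 + 0.05*20.0 = 2.0
Dual objective at y_2 = 2.0: reduced costs (4.0, 2.0), box minimizer x = (0.0, 0.0)
g(y_2) = b*y + (c1 - a1*y)*x1 + (c2 - a2*y)*x2 = 20*2.0 + 4.0*0.0 + 2.0*0.0 = 40.0 + 0.0 + 0.0 = 40.0


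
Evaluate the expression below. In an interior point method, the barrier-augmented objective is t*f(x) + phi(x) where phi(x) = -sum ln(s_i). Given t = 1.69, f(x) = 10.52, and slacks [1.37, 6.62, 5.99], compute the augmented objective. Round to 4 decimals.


Step 1: Compute log-barrier.
ln values: [0.3148, 1.8901, 1.7901]
phi = -(0.3148 + 1.8901 + 1.7901) = -3.995
Step 2: Compute augmented objective.
t*f(x) = 1.69*10.52 = 17.7788
Total = 17.7788 - 3.995 = 13.7838


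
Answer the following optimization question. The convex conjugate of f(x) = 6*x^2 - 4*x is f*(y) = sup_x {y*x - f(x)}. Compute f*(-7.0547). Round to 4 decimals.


f*(y) = sup_x {y*x - a*x^2 - b*x} = sup_x {(y-b)*x - a*x^2}
FOC: (y - b) - 2a*x = 0 => x* = (y - b)/(2a)
x* = (-7.0547 + 4)/(2*6) = -0.2546
f*(-7.0547) = (y-b)^2/(4a) = (-7.0547 + 4)^2/(4*6)
= 9.3312/24 = 0.3888


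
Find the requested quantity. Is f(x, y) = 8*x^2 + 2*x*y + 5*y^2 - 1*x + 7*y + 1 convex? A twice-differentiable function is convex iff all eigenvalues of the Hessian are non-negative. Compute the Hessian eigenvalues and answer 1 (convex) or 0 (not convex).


The Hessian of f(x,y) = 8*x^2 + 2*x*y + 5*y^2 - 1*x + 7*y + 1 is:
H = [[16, 2], [2, 10]]
Trace = 16 + 10 = 26
Determinant = 16*10 - (2)^2 = 156
Discriminant = (26)^2 - 4*156 = 52.0
Eigenvalues: lambda_1 = 9.3944, lambda_2 = 16.6056
The function is convex.

1


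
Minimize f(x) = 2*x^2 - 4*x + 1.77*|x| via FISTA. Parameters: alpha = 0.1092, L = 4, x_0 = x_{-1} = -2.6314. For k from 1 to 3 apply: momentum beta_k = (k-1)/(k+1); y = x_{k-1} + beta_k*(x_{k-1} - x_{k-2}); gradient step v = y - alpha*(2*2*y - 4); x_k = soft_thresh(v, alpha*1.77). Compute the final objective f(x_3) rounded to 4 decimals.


FISTA on f(x) = 2*x^2 - 4*x + 1.77*|x|
L = 4, alpha = 0.1092
Iteration 1: beta = 0.0, y = -2.6314 + 0.0*(-2.6314 + 2.6314) = -2.6314
  grad(y) = -14.5256, v = y - alpha*grad = -1.0452
  prox(v) = soft_thresh(-1.0452, 0.1933) = -0.8519
Iteration 2: beta = 0.3333, y = -0.8519 + 0.3333*(-0.8519 + 2.6314) = -0.2588
  grad(y) = -5.035, v = y - alpha*grad = 0.2911
  prox(v) = soft_thresh(0.2911, 0.1933) = 0.0978
Iteration 3: beta = 0.5, y = 0.0978 + 0.5*(0.0978 + 0.8519) = 0.5726
  grad(y) = -1.7095, v = y - alpha*grad = 0.7593
  prox(v) = soft_thresh(0.7593, 0.1933) = 0.566
f(x_3) = 2*0.566^2 - 4*0.566 + 1.77*|0.566| = -0.6215


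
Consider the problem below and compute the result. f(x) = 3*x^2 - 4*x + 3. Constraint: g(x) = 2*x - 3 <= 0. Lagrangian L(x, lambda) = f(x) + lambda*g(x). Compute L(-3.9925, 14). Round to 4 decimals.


Step 1: Evaluate f(x).
f(-3.9925) = 3*(-3.9925)^2 - 4*(-3.9925) + 3 = 66.7902
Step 2: Evaluate g(x).
g(-3.9925) = 2*-3.9925 - 3 = -10.985
Step 3: Compute Lagrangian.
L = 66.7902 + 14*-10.985 = -86.9998


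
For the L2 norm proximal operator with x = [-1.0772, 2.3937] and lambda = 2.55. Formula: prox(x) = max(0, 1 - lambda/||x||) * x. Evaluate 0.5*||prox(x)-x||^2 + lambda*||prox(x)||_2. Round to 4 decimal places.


Step 1: Compute ||x||.
||x|| = 2.6249
Step 2: Compute scaling factor.
scale = max(0, 1 - 2.55/2.6249) = 0.0285
Step 3: prox(x) = [-0.0307, 0.0683]
||prox(x)|| = 0.0749
Step 4: Proximal objective.
0.5*||prox-x||^2 = 3.2513
lambda*||prox|| = 0.191
Total = 3.4423


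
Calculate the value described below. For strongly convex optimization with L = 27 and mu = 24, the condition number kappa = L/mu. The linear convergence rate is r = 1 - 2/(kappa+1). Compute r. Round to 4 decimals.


Step 1: Compute the condition number.
kappa = L/mu = 27/24 = 1.125
Step 2: Compute the convergence rate.
r = 1 - 2/(kappa + 1) = 1 - 2*mu/(L + mu) = (L - mu)/(L + mu) = 3/51 = 0.0588


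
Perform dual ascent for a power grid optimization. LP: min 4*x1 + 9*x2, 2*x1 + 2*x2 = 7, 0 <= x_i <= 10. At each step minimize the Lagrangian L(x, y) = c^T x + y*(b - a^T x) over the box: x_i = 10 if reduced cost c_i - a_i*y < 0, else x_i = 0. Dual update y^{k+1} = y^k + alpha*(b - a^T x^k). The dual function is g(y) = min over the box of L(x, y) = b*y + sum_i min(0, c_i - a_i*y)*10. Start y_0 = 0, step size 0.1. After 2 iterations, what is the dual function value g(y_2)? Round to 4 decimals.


Dual ascent for LP: min 4*x1 + 9*x2, 2*x1 + 2*x2 = 7, 0 <= x_i <= 10
Step 1: y^k = 0.0, reduced costs: (4.0, 9.0)
  x^k = (0.0, 0.0), subgradient = b - a^T x = 7.0
  y^{k+1} = 0.0 + 0.1*7.0 = 0.7
Step 2: y^k = 0.7, reduced costs: (2.6, 7.6)
  x^k = (0.0, 0.0), subgradient = b - a^T x = 7.0
  y^{k+1} = 0.7 + 0.1*7.0 = 1.4
Dual objective at y_2 = 1.4: reduced costs (1.2, 6.2), box minimizer x = (0.0, 0.0)
g(y_2) = b*y + (c1 - a1*y)*x1 + (c2 - a2*y)*x2 = 7*1.4 + 1.2*0.0 + 6.2*0.0 = 9.8 + 0.0 + 0.0 = 9.8


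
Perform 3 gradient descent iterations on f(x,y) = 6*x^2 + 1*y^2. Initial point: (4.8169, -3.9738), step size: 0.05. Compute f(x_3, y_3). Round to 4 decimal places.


Gradient descent on f(x,y) = 6*x^2 + 1*y^2.
Starting point: (4.8169, -3.9738), alpha = 0.05
Step 1: grad_x = 2*6*4.8169 = 57.8028, grad_y = 2*1*-3.9738 = -7.9476
  x_1 = 4.8169 - 0.05*57.8028 = 1.9268
  y_1 = -3.9738 - 0.05*-7.9476 = -3.5764
Step 2: grad_x = 2*6*1.9268 = 23.1211, grad_y = 2*1*-3.5764 = -7.1528
  x_2 = 1.9268 - 0.05*23.1211 = 0.7707
  y_2 = -3.5764 - 0.05*-7.1528 = -3.2188
Step 3: grad_x = 2*6*0.7707 = 9.2484, grad_y = 2*1*-3.2188 = -6.4376
  x_3 = 0.7707 - 0.05*9.2484 = 0.3083
  y_3 = -3.2188 - 0.05*-6.4376 = -2.8969
f(0.3083, -2.8969) = 6*0.3083^2 + 1*(-2.8969)^2 = 8.9623


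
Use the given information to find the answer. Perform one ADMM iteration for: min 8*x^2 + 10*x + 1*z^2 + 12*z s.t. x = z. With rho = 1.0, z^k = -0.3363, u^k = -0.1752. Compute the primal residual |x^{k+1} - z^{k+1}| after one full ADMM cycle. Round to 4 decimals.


ADMM iteration with rho = 1.0, z^k = -0.3363, u^k = -0.1752
Step 1: x-update.
Minimize 8*x^2 + 10*x + (1.0/2)*(x + 0.3363 - 0.1752)^2
FOC: (2*8 + 1.0)*x = -10 + 1.0*(-0.3363 + 0.1752)
x^{k+1} = -0.5977
Step 2: z-update.
Minimize 1*z^2 + 12*z + (1.0/2)*(-0.5977 - z - 0.1752)^2
FOC: (2*1 + 1.0)*z = -12 + 1.0*(-0.5977 - 0.1752)
z^{k+1} = -4.2576
Step 3: u-update.
u^{k+1} = -0.1752 - 0.5977 + 4.2576 = 3.4847
Step 4: Primal residual = |-0.5977 + 4.2576| = 3.6599


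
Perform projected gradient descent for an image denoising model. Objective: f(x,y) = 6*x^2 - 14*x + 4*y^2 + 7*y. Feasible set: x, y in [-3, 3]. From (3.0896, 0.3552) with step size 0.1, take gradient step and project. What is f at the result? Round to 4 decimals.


Step 1: Compute gradient at (3.0896, 0.3552).
grad_x = 2*6*3.0896 - 14 = 23.0752
grad_y = 2*4*0.3552 + 7 = 9.8416
Step 2: Gradient step.
x_raw = 3.0896 - 0.1*23.0752 = 0.7821
y_raw = 0.3552 - 0.1*9.8416 = -0.629
Step 3: Project onto [-3, 3].
x_proj = clip(0.7821) = 0.7821
y_proj = clip(-0.629) = -0.629
Step 4: Evaluate f.
f(0.7821, -0.629) = -10.0996


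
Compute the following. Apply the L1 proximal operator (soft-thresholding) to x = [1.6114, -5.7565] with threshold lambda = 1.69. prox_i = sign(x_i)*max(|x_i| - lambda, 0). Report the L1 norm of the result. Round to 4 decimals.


Soft-thresholding with lambda = 1.69:
prox(1.6114) = sign(1.6114)*max(|1.6114| - 1.69, 0) = 0.0
prox(-5.7565) = sign(-5.7565)*max(|-5.7565| - 1.69, 0) = -4.0665
prox(x) = [0.0, -4.0665]
||prox(x)||_1 = 0.0 + 4.0665 = 4.0665


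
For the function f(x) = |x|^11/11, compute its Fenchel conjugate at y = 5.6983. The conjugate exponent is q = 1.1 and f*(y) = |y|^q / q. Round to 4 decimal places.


The conjugate exponent q satisfies 1/p + 1/q = 1.
p = 11, so q = 11/(11 - 1) = 1.1
|y|^q = 5.6983^1.1 = 6.7814
f*(5.6983) = 6.7814 / 1.1 = 6.1649


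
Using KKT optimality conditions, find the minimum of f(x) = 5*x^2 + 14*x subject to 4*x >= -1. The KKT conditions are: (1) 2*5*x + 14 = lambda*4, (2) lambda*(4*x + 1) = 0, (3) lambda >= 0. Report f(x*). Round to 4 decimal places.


Step 1: Try lambda = 0 (constraint inactive).
x_unc = -14/(2*5) = -1.4
Check: 4*-1.4 = -5.6 < -1 -- violated!
Step 2: Constraint must be active: 4*x = -1
x* = -1/4 = -0.25
lambda = (2*5*(-0.25) + 14)/4 = 2.875
Step 3: Compute optimal value.
f(x*) = 5*(-0.25)^2 + 14*(-0.25) = -3.1875


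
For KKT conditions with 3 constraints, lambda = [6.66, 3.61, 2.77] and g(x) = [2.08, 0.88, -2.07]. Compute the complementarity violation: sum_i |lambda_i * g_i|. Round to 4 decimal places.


KKT complementary slackness check:
lambda_1 * g_1 = 6.66 * 2.08 = 13.8528
lambda_2 * g_2 = 3.61 * 0.88 = 3.1768
lambda_3 * g_3 = 2.77 * -2.07 = -5.7339
Total violation = 13.8528 + 3.1768 + 5.7339 = 22.7635


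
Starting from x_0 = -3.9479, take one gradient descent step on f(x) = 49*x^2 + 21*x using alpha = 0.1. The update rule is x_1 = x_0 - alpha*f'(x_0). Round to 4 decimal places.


We compute the gradient at x_0 and apply the update.
f'(x) = 98*x + 21
f'(-3.9479) = 98*-3.9479 + 21 = -365.8942
x_1 = -3.9479 - 0.1*-365.8942 = 32.6415


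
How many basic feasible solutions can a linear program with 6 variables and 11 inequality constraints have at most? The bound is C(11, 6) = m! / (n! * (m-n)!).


Each vertex corresponds to some choice of n active constraints out of m, so the number of vertices is at most C(m, n) = m! / (n!(m-n)!).
m = 11, n = 6
Numerator: 11 * 10 * 9 * 8 * 7 * 6
Denominator: 6! = 720
C(11, 6) = 462


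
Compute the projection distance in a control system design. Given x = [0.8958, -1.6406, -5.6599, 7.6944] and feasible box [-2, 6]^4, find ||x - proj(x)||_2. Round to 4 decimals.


Project each component onto [-2, 6].
clip(0.8958) = 0.8958, clip(-1.6406) = -1.6406, clip(-5.6599) = -2.0, clip(7.6944) = 6.0
Projection = [0.8958, -1.6406, -2.0, 6.0]
Squared diffs: [0.0, 0.0, 13.3949, 2.871]
Distance = sqrt(16.2659) = 4.0331


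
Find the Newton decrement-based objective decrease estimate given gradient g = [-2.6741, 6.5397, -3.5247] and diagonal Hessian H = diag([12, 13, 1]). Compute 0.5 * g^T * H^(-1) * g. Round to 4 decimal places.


Step 1: H is diagonal, so H^(-1) * g = [-0.2228, 0.5031, -3.5247].
Step 2: g^T H^(-1) g = sum_i g_i^2 / H_ii
  = (-2.6741)^2/12 + (6.5397)^2/13 + (-3.5247)^2/1
  = 0.5959 + 3.2898 + 12.4235 = 16.3092
Step 3: Objective decrease = 0.5 * g^T H^(-1) g = 8.1546


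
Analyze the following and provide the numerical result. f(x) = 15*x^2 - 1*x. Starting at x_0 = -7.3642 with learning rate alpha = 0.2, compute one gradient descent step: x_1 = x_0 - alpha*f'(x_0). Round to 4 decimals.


We compute the gradient at x_0 and apply the update.
f'(x) = 30*x - 1
f'(-7.3642) = 30*-7.3642 - 1 = -221.926
x_1 = -7.3642 - 0.2*-221.926 = 37.021


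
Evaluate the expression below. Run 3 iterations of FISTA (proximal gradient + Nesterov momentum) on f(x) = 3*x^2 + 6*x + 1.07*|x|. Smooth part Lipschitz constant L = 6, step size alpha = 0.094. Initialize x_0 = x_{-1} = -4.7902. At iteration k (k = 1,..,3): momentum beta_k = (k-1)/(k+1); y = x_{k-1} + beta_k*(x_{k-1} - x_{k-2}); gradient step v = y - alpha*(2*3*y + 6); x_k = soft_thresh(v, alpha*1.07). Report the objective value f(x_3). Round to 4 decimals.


FISTA on f(x) = 3*x^2 + 6*x + 1.07*|x|
L = 6, alpha = 0.094
Iteration 1: beta = 0.0, y = -4.7902 + 0.0*(-4.7902 + 4.7902) = -4.7902
  grad(y) = -22.7412, v = y - alpha*grad = -2.6525
  prox(v) = soft_thresh(-2.6525, 0.1006) = -2.5519
Iteration 2: beta = 0.3333, y = -2.5519 + 0.3333*(-2.5519 + 4.7902) = -1.8059
  grad(y) = -4.8352, v = y - alpha*grad = -1.3514
  prox(v) = soft_thresh(-1.3514, 0.1006) = -1.2508
Iteration 3: beta = 0.5, y = -1.2508 + 0.5*(-1.2508 + 2.5519) = -0.6002
  grad(y) = 2.3989, v = y - alpha*grad = -0.8257
  prox(v) = soft_thresh(-0.8257, 0.1006) = -0.7251
f(x_3) = 3*(-0.7251)^2 + 6*(-0.7251) + 1.07*|-0.7251| = -1.9974


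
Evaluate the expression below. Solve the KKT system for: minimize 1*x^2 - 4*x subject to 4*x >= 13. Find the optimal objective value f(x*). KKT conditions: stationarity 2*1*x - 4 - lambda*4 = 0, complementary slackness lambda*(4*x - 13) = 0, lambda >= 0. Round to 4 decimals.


Step 1: Try lambda = 0 (constraint inactive).
x_unc = 4/(2*1) = 2.0
Check: 4*2.0 = 8.0 < 13 -- violated!
Step 2: Constraint must be active: 4*x = 13
x* = 13/4 = 3.25
lambda = (2*1*3.25 - 4)/4 = 0.625
Step 3: Compute optimal value.
f(x*) = 1*3.25^2 - 4*3.25 = -2.4375


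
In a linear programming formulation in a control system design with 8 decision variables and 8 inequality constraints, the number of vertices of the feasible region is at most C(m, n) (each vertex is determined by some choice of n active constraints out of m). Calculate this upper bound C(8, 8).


Each vertex corresponds to some choice of n active constraints out of m, so the number of vertices is at most C(m, n) = m! / (n!(m-n)!).
m = 8, n = 8
Numerator: 8 * 7 * 6 * 5 * 4 * 3 * 2 * 1
Denominator: 8! = 40320
C(8, 8) = 1


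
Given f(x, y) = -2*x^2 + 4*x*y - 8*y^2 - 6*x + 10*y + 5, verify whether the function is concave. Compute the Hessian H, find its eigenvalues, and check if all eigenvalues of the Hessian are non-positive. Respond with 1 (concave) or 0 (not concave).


The Hessian of f(x,y) = -2*x^2 + 4*x*y - 8*y^2 - 6*x + 10*y + 5 is:
H = [[-4, 4], [4, -16]]
Trace = -4 - 16 = -20
Determinant = -4*-16 - (4)^2 = 48
Discriminant = (-20)^2 - 4*48 = 208.0
Eigenvalues: lambda_1 = -17.2111, lambda_2 = -2.7889
The function is concave.

1


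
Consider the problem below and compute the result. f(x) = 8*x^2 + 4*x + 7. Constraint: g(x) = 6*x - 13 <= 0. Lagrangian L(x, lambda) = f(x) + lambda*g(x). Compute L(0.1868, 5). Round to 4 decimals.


Step 1: Evaluate f(x).
f(0.1868) = 8*0.1868^2 + 4*0.1868 + 7 = 8.0264
Step 2: Evaluate g(x).
g(0.1868) = 6*0.1868 - 13 = -11.8792
Step 3: Compute Lagrangian.
L = 8.0264 + 5*-11.8792 = -51.3696


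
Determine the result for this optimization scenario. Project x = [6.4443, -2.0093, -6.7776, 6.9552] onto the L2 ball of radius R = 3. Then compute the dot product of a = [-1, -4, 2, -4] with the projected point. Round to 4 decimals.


Step 1: Compute ||x|| (intermediates to 6 decimals).
||x|| = sqrt(6.4443^2 + (-2.0093)^2 + (-6.7776)^2 + 6.9552^2) = 11.826959
Step 2: Project.
Since ||x|| > R, scale = R/||x|| = 3/11.826959 = 0.253658, proj(x) = scale * x
proj(x) = [1.634648, -0.509675, -1.719192, 1.764242]
Step 3: Dot product.
a^T * proj(x) = -1*1.634648 - 4*(-0.509675) + 2*(-1.719192) - 4*1.764242 = -10.0913


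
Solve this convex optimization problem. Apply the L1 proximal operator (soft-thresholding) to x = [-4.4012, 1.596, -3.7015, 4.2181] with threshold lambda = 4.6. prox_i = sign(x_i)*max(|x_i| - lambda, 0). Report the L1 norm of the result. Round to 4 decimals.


Soft-thresholding with lambda = 4.6:
prox(-4.4012) = sign(-4.4012)*max(|-4.4012| - 4.6, 0) = 0.0
prox(1.596) = sign(1.596)*max(|1.596| - 4.6, 0) = 0.0
prox(-3.7015) = sign(-3.7015)*max(|-3.7015| - 4.6, 0) = 0.0
prox(4.2181) = sign(4.2181)*max(|4.2181| - 4.6, 0) = 0.0
prox(x) = [0.0, 0.0, 0.0, 0.0]
||prox(x)||_1 = 0.0 + 0.0 + 0.0 + 0.0 = 0.0


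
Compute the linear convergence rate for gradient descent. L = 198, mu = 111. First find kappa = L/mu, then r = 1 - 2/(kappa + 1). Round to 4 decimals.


Step 1: Compute the condition number.
kappa = L/mu = 198/111 = 1.7838
Step 2: Compute the convergence rate.
r = 1 - 2/(kappa + 1) = 1 - 2*mu/(L + mu) = (L - mu)/(L + mu) = 87/309 = 0.2816


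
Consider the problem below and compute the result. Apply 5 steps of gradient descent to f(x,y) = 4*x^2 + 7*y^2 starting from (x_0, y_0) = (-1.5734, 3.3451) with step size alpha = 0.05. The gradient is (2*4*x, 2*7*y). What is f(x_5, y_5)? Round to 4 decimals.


Gradient descent on f(x,y) = 4*x^2 + 7*y^2.
Starting point: (-1.5734, 3.3451), alpha = 0.05
Step 1: grad_x = 2*4*-1.5734 = -12.5872, grad_y = 2*7*3.3451 = 46.8314
  x_1 = -1.5734 - 0.05*-12.5872 = -0.944
  y_1 = 3.3451 - 0.05*46.8314 = 1.0035
Step 2: grad_x = 2*4*-0.944 = -7.5523, grad_y = 2*7*1.0035 = 14.0494
  x_2 = -0.944 - 0.05*-7.5523 = -0.5664
  y_2 = 1.0035 - 0.05*14.0494 = 0.3011
Step 3: grad_x = 2*4*-0.5664 = -4.5314, grad_y = 2*7*0.3011 = 4.2148
  x_3 = -0.5664 - 0.05*-4.5314 = -0.3399
  y_3 = 0.3011 - 0.05*4.2148 = 0.0903
Step 4: grad_x = 2*4*-0.3399 = -2.7188, grad_y = 2*7*0.0903 = 1.2644
  x_4 = -0.3399 - 0.05*-2.7188 = -0.2039
  y_4 = 0.0903 - 0.05*1.2644 = 0.0271
Step 5: grad_x = 2*4*-0.2039 = -1.6313, grad_y = 2*7*0.0271 = 0.3793
  x_5 = -0.2039 - 0.05*-1.6313 = -0.1223
  y_5 = 0.0271 - 0.05*0.3793 = 0.0081
f(-0.1223, 0.0081) = 4*(-0.1223)^2 + 7*0.0081^2 = 0.0603


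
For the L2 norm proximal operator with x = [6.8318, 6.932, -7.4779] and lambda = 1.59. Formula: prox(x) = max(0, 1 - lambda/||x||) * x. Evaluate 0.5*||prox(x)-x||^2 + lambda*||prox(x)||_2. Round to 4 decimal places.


Step 1: Compute ||x||.
||x|| = 12.2738
Step 2: Compute scaling factor.
scale = max(0, 1 - 1.59/12.2738) = 0.8705
Step 3: prox(x) = [5.9468, 6.034, -6.5092]
||prox(x)|| = 10.6838
Step 4: Proximal objective.
0.5*||prox-x||^2 = 1.2641
lambda*||prox|| = 16.9872
Total = 18.2512


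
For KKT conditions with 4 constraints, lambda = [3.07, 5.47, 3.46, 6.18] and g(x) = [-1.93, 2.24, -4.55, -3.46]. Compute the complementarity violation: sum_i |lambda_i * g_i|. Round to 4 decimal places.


KKT complementary slackness check:
lambda_1 * g_1 = 3.07 * -1.93 = -5.9251
lambda_2 * g_2 = 5.47 * 2.24 = 12.2528
lambda_3 * g_3 = 3.46 * -4.55 = -15.743
lambda_4 * g_4 = 6.18 * -3.46 = -21.3828
Total violation = 5.9251 + 12.2528 + 15.743 + 21.3828 = 55.3037


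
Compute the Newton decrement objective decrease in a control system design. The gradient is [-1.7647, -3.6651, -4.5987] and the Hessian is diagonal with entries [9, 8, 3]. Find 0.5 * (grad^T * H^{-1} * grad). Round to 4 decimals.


Step 1: H is diagonal, so H^(-1) * g = [-0.1961, -0.4581, -1.5329].
Step 2: g^T H^(-1) g = sum_i g_i^2 / H_ii
  = (-1.7647)^2/9 + (-3.6651)^2/8 + (-4.5987)^2/3
  = 0.346 + 1.6791 + 7.0493 = 9.0745
Step 3: Objective decrease = 0.5 * g^T H^(-1) g = 4.5372


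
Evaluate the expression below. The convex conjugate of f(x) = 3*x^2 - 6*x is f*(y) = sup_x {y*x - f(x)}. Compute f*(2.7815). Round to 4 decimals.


f*(y) = sup_x {y*x - a*x^2 - b*x} = sup_x {(y-b)*x - a*x^2}
FOC: (y - b) - 2a*x = 0 => x* = (y - b)/(2a)
x* = (2.7815 + 6)/(2*3) = 1.4636
f*(2.7815) = (y-b)^2/(4a) = (2.7815 + 6)^2/(4*3)
= 77.1147/12 = 6.4262


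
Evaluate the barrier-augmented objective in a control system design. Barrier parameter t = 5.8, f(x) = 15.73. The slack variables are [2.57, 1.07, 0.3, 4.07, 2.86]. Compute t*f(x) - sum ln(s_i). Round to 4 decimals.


Step 1: Compute log-barrier.
ln values: [0.9439, 0.0677, -1.204, 1.4036, 1.0508]
phi = -(0.9439 + 0.0677 - 1.204 + 1.4036 + 1.0508) = -2.2621
Step 2: Compute augmented objective.
t*f(x) = 5.8*15.73 = 91.234
Total = 91.234 - 2.2621 = 88.9719


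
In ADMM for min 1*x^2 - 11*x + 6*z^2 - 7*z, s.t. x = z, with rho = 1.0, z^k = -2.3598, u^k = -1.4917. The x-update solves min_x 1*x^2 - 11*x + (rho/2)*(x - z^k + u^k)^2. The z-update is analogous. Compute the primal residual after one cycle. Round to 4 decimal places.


ADMM iteration with rho = 1.0, z^k = -2.3598, u^k = -1.4917
Step 1: x-update.
Minimize 1*x^2 - 11*x + (1.0/2)*(x + 2.3598 - 1.4917)^2
FOC: (2*1 + 1.0)*x = 11 + 1.0*(-2.3598 + 1.4917)
x^{k+1} = 3.3773
Step 2: z-update.
Minimize 6*z^2 - 7*z + (1.0/2)*(3.3773 - z - 1.4917)^2
FOC: (2*6 + 1.0)*z = 7 + 1.0*(3.3773 - 1.4917)
z^{k+1} = 0.6835
Step 3: u-update.
u^{k+1} = -1.4917 + 3.3773 - 0.6835 = 1.2021
Step 4: Primal residual = |3.3773 - 0.6835| = 2.6938


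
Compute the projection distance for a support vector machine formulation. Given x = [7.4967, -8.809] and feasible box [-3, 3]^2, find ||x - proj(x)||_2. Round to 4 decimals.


Project each component onto [-3, 3].
clip(7.4967) = 3.0, clip(-8.809) = -3.0
Projection = [3.0, -3.0]
Squared diffs: [20.2203, 33.7445]
Distance = sqrt(53.9648) = 7.3461


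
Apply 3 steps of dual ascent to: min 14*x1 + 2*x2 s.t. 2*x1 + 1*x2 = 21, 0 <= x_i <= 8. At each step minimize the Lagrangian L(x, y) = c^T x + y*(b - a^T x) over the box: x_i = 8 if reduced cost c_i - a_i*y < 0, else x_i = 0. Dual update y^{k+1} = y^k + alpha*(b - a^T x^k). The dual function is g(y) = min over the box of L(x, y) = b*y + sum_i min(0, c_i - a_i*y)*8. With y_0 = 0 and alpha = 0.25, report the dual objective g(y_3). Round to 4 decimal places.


Dual ascent for LP: min 14*x1 + 2*x2, 2*x1 + 1*x2 = 21, 0 <= x_i <= 8
Step 1: y^k = 0.0, reduced costs: (14.0, 2.0)
  x^k = (0.0, 0.0), subgradient = b - a^T x = 21.0
  y^{k+1} = 0.0 + 0.25*21.0 = 5.25
Step 2: y^k = 5.25, reduced costs: (3.5, -3.25)
  x^k = (0.0, 8.0), subgradient = b - a^T x = 13.0
  y^{k+1} = 5.25 + 0.25*13.0 = 8.5
Step 3: y^k = 8.5, reduced costs: (-3.0, -6.5)
  x^k = (8.0, 8.0), subgradient = b - a^T x = -3.0
  y^{k+1} = 8.5 + 0.25*-3.0 = 7.75
Dual objective at y_3 = 7.75: reduced costs (-1.5, -5.75), box minimizer x = (8.0, 8.0)
g(y_3) = b*y + (c1 - a1*y)*x1 + (c2 - a2*y)*x2 = 21*7.75 + (-1.5)*8.0 + (-5.75)*8.0 = 162.75 - 12.0 - 46.0 = 104.75


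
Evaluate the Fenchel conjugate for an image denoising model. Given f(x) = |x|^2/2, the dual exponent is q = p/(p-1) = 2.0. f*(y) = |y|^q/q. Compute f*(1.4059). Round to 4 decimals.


The conjugate exponent q satisfies 1/p + 1/q = 1.
p = 2, so q = 2/(2 - 1) = 2.0
|y|^q = 1.4059^2.0 = 1.9766
f*(1.4059) = 1.9766 / 2.0 = 0.9883


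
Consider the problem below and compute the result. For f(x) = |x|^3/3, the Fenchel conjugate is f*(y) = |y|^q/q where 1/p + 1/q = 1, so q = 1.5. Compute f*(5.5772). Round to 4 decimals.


The conjugate exponent q satisfies 1/p + 1/q = 1.
p = 3, so q = 3/(3 - 1) = 1.5
|y|^q = 5.5772^1.5 = 13.1712
f*(5.5772) = 13.1712 / 1.5 = 8.7808


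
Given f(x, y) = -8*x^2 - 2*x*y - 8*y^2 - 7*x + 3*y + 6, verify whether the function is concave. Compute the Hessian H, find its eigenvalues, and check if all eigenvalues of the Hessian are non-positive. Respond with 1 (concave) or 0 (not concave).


The Hessian of f(x,y) = -8*x^2 - 2*x*y - 8*y^2 - 7*x + 3*y + 6 is:
H = [[-16, -2], [-2, -16]]
Trace = -16 - 16 = -32
Determinant = -16*-16 - (-2)^2 = 252
Discriminant = (-32)^2 - 4*252 = 16.0
Eigenvalues: lambda_1 = -18.0, lambda_2 = -14.0
The function is concave.

1


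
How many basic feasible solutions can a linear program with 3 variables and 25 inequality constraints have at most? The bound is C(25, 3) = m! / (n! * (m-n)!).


Each vertex corresponds to some choice of n active constraints out of m, so the number of vertices is at most C(m, n) = m! / (n!(m-n)!).
m = 25, n = 3
Numerator: 25 * 24 * 23
Denominator: 3! = 6
C(25, 3) = 2300


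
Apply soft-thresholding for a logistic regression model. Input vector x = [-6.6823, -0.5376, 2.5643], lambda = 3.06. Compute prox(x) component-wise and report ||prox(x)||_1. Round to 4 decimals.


Soft-thresholding with lambda = 3.06:
prox(-6.6823) = sign(-6.6823)*max(|-6.6823| - 3.06, 0) = -3.6223
prox(-0.5376) = sign(-0.5376)*max(|-0.5376| - 3.06, 0) = 0.0
prox(2.5643) = sign(2.5643)*max(|2.5643| - 3.06, 0) = 0.0
prox(x) = [-3.6223, 0.0, 0.0]
||prox(x)||_1 = 3.6223 + 0.0 + 0.0 = 3.6223


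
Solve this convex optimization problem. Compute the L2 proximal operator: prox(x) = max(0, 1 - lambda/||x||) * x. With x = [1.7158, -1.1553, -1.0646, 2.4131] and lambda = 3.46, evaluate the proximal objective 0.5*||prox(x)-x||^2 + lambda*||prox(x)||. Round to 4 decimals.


Step 1: Compute ||x||.
||x|| = 3.3519
Step 2: Compute scaling factor.
scale = max(0, 1 - 3.46/3.3519) = 0.0
Step 3: prox(x) = [0.0, -0.0, -0.0, 0.0]
||prox(x)|| = 0.0
Step 4: Proximal objective.
0.5*||prox-x||^2 = 5.6176
lambda*||prox|| = 0.0
Total = 5.6176


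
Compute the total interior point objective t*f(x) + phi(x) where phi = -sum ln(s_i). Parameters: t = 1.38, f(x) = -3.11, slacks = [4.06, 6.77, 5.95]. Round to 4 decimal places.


Step 1: Compute log-barrier.
ln values: [1.4012, 1.9125, 1.7834]
phi = -(1.4012 + 1.9125 + 1.7834) = -5.0971
Step 2: Compute augmented objective.
t*f(x) = 1.38*-3.11 = -4.2918
Total = -4.2918 - 5.0971 = -9.3889


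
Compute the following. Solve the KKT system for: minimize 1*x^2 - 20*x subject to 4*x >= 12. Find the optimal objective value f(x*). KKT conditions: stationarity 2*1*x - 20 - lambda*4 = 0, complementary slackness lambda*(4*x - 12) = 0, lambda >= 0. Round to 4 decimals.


Step 1: Try lambda = 0 (constraint inactive).
Stationarity: 2*1*x - 20 = 0
x* = 20/(2*1) = 10.0
Check constraint: 4*10.0 = 40.0 >= 12 -- satisfied.
Step 2: Compute optimal value.
f(x*) = 1*10.0^2 - 20*10.0 = -100.0


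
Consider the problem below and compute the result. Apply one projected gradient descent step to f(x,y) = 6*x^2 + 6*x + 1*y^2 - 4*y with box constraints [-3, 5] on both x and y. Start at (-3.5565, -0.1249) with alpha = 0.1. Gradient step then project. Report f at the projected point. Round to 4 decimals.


Step 1: Compute gradient at (-3.5565, -0.1249).
grad_x = 2*6*-3.5565 + 6 = -36.678
grad_y = 2*1*-0.1249 - 4 = -4.2498
Step 2: Gradient step.
x_raw = -3.5565 - 0.1*-36.678 = 0.1113
y_raw = -0.1249 - 0.1*-4.2498 = 0.3001
Step 3: Project onto [-3, 5].
x_proj = clip(0.1113) = 0.1113
y_proj = clip(0.3001) = 0.3001
Step 4: Evaluate f.
f(0.1113, 0.3001) = -0.3681


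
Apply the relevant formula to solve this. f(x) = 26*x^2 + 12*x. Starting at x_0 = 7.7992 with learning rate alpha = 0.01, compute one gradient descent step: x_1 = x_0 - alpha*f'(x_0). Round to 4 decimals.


We compute the gradient at x_0 and apply the update.
f'(x) = 52*x + 12
f'(7.7992) = 52*7.7992 + 12 = 417.5584
x_1 = 7.7992 - 0.01*417.5584 = 3.6236


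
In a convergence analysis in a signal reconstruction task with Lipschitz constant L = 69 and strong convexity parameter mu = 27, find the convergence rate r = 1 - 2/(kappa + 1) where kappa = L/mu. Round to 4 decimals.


Step 1: Compute the condition number.
kappa = L/mu = 69/27 = 2.5556
Step 2: Compute the convergence rate.
r = 1 - 2/(kappa + 1) = 1 - 2*mu/(L + mu) = (L - mu)/(L + mu) = 42/96 = 0.4375


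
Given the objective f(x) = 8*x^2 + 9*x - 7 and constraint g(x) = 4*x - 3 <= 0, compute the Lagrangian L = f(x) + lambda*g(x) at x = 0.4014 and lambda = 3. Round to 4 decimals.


Step 1: Evaluate f(x).
f(0.4014) = 8*0.4014^2 + 9*0.4014 - 7 = -2.0984
Step 2: Evaluate g(x).
g(0.4014) = 4*0.4014 - 3 = -1.3944
Step 3: Compute Lagrangian.
L = -2.0984 + 3*-1.3944 = -6.2816


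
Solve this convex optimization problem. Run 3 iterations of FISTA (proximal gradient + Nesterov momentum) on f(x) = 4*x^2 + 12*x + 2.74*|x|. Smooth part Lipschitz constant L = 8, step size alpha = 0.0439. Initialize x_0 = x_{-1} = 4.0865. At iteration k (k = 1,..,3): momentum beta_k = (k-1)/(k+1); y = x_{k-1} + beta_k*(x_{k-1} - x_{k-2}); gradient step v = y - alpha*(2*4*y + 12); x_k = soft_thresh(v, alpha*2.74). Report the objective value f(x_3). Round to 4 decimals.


FISTA on f(x) = 4*x^2 + 12*x + 2.74*|x|
L = 8, alpha = 0.0439
Iteration 1: beta = 0.0, y = 4.0865 + 0.0*(4.0865 - 4.0865) = 4.0865
  grad(y) = 44.692, v = y - alpha*grad = 2.1245
  prox(v) = soft_thresh(2.1245, 0.1203) = 2.0042
Iteration 2: beta = 0.3333, y = 2.0042 + 0.3333*(2.0042 - 4.0865) = 1.3101
  grad(y) = 22.4812, v = y - alpha*grad = 0.3232
  prox(v) = soft_thresh(0.3232, 0.1203) = 0.2029
Iteration 3: beta = 0.5, y = 0.2029 + 0.5*(0.2029 - 2.0042) = -0.6977
  grad(y) = 6.4183, v = y - alpha*grad = -0.9795
  prox(v) = soft_thresh(-0.9795, 0.1203) = -0.8592
f(x_3) = 4*(-0.8592)^2 + 12*(-0.8592) + 2.74*|-0.8592| = -5.0033


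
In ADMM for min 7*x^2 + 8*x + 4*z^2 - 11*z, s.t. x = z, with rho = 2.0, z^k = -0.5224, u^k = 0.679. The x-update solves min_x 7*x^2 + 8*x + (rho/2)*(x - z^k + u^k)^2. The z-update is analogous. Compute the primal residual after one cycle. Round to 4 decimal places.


ADMM iteration with rho = 2.0, z^k = -0.5224, u^k = 0.679
Step 1: x-update.
Minimize 7*x^2 + 8*x + (2.0/2)*(x + 0.5224 + 0.679)^2
FOC: (2*7 + 2.0)*x = -8 + 2.0*(-0.5224 - 0.679)
x^{k+1} = -0.6502
Step 2: z-update.
Minimize 4*z^2 - 11*z + (2.0/2)*(-0.6502 - z + 0.679)^2
FOC: (2*4 + 2.0)*z = 11 + 2.0*(-0.6502 + 0.679)
z^{k+1} = 1.1058
Step 3: u-update.
u^{k+1} = 0.679 - 0.6502 - 1.1058 = -1.0769
Step 4: Primal residual = |-0.6502 - 1.1058| = 1.7559


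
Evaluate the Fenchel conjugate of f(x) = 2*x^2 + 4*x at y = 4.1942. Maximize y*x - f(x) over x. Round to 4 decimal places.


f*(y) = sup_x {y*x - a*x^2 - b*x} = sup_x {(y-b)*x - a*x^2}
FOC: (y - b) - 2a*x = 0 => x* = (y - b)/(2a)
x* = (4.1942 - 4)/(2*2) = 0.0486
f*(4.1942) = (y-b)^2/(4a) = (4.1942 - 4)^2/(4*2)
= 0.0377/8 = 0.0047


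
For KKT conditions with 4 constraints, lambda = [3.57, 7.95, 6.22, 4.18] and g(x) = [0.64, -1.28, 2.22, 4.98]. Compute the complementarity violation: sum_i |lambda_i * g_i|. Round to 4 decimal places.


KKT complementary slackness check:
lambda_1 * g_1 = 3.57 * 0.64 = 2.2848
lambda_2 * g_2 = 7.95 * -1.28 = -10.176
lambda_3 * g_3 = 6.22 * 2.22 = 13.8084
lambda_4 * g_4 = 4.18 * 4.98 = 20.8164
Total violation = 2.2848 + 10.176 + 13.8084 + 20.8164 = 47.0856


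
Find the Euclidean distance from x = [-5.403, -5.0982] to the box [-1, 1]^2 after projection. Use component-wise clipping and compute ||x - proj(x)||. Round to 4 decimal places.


Project each component onto [-1, 1].
clip(-5.403) = -1.0, clip(-5.0982) = -1.0
Projection = [-1.0, -1.0]
Squared diffs: [19.3864, 16.7952]
Distance = sqrt(36.1816) = 6.0151


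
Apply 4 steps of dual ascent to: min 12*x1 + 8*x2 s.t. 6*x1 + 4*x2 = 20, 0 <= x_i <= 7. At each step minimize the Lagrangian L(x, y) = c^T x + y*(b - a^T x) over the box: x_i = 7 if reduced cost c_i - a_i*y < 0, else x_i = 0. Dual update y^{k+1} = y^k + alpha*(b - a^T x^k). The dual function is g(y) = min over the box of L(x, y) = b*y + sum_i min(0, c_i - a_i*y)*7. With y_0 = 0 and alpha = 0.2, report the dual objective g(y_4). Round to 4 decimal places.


Dual ascent for LP: min 12*x1 + 8*x2, 6*x1 + 4*x2 = 20, 0 <= x_i <= 7
Step 1: y^k = 0.0, reduced costs: (12.0, 8.0)
  x^k = (0.0, 0.0), subgradient = b - a^T x = 20.0
  y^{k+1} = 0.0 + 0.2*20.0 = 4.0
Step 2: y^k = 4.0, reduced costs: (-12.0, -8.0)
  x^k = (7.0, 7.0), subgradient = b - a^T x = -50.0
  y^{k+1} = 4.0 + 0.2*-50.0 = -6.0
Step 3: y^k = -6.0, reduced costs: (48.0, 32.0)
  x^k = (0.0, 0.0), subgradient = b - a^T x = 20.0
  y^{k+1} = -6.0 + 0.2*20.0 = -2.0
Step 4: y^k = -2.0, reduced costs: (24.0, 16.0)
  x^k = (0.0, 0.0), subgradient = b - a^T x = 20.0
  y^{k+1} = -2.0 + 0.2*20.0 = 2.0
Dual objective at y_4 = 2.0: reduced costs (0.0, 0.0), box minimizer x = (0.0, 0.0)
g(y_4) = b*y + (c1 - a1*y)*x1 + (c2 - a2*y)*x2 = 20*2.0 + 0.0*0.0 + 0.0*0.0 = 40.0 + 0.0 + 0.0 = 40.0


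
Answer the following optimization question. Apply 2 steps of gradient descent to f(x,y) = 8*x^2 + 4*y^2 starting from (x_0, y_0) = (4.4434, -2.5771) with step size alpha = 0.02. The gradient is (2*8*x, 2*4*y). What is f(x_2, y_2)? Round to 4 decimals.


Gradient descent on f(x,y) = 8*x^2 + 4*y^2.
Starting point: (4.4434, -2.5771), alpha = 0.02
Step 1: grad_x = 2*8*4.4434 = 71.0944, grad_y = 2*4*-2.5771 = -20.6168
  x_1 = 4.4434 - 0.02*71.0944 = 3.0215
  y_1 = -2.5771 - 0.02*-20.6168 = -2.1648
Step 2: grad_x = 2*8*3.0215 = 48.3442, grad_y = 2*4*-2.1648 = -17.3181
  x_2 = 3.0215 - 0.02*48.3442 = 2.0546
  y_2 = -2.1648 - 0.02*-17.3181 = -1.8184
f(2.0546, -1.8184) = 8*2.0546^2 + 4*(-1.8184)^2 = 46.9983


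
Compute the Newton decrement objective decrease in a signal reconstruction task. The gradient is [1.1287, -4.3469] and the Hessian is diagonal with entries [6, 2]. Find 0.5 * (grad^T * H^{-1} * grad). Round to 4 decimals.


Step 1: H is diagonal, so H^(-1) * g = [0.1881, -2.1735].
Step 2: g^T H^(-1) g = sum_i g_i^2 / H_ii
  = (1.1287)^2/6 + (-4.3469)^2/2
  = 0.2123 + 9.4478 = 9.6601
Step 3: Objective decrease = 0.5 * g^T H^(-1) g = 4.83


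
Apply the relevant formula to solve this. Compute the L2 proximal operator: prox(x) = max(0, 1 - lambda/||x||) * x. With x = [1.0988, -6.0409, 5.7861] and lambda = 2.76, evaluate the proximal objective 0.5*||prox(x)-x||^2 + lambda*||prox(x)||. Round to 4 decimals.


Step 1: Compute ||x||.
||x|| = 8.4368
Step 2: Compute scaling factor.
scale = max(0, 1 - 2.76/8.4368) = 0.6729
Step 3: prox(x) = [0.7393, -4.0647, 3.8932]
||prox(x)|| = 5.6768
Step 4: Proximal objective.
0.5*||prox-x||^2 = 3.8088
lambda*||prox|| = 15.668
Total = 19.4766


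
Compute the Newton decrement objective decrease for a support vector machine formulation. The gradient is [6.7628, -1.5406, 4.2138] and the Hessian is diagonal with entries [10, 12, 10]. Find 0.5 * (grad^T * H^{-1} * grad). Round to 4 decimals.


Step 1: H is diagonal, so H^(-1) * g = [0.6763, -0.1284, 0.4214].
Step 2: g^T H^(-1) g = sum_i g_i^2 / H_ii
  = (6.7628)^2/10 + (-1.5406)^2/12 + (4.2138)^2/10
  = 4.5735 + 0.1978 + 1.7756 = 6.5469
Step 3: Objective decrease = 0.5 * g^T H^(-1) g = 3.2735


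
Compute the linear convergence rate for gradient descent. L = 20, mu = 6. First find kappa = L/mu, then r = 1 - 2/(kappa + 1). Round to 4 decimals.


Step 1: Compute the condition number.
kappa = L/mu = 20/6 = 3.3333
Step 2: Compute the convergence rate.
r = 1 - 2/(kappa + 1) = 1 - 2*mu/(L + mu) = (L - mu)/(L + mu) = 14/26 = 0.5385


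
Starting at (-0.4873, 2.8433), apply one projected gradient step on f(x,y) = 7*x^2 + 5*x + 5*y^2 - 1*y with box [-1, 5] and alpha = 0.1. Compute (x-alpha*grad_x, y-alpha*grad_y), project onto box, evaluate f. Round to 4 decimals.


Step 1: Compute gradient at (-0.4873, 2.8433).
grad_x = 2*7*-0.4873 + 5 = -1.8222
grad_y = 2*5*2.8433 - 1 = 27.433
Step 2: Gradient step.
x_raw = -0.4873 - 0.1*-1.8222 = -0.3051
y_raw = 2.8433 - 0.1*27.433 = 0.1
Step 3: Project onto [-1, 5].
x_proj = clip(-0.3051) = -0.3051
y_proj = clip(0.1) = 0.1
Step 4: Evaluate f.
f(-0.3051, 0.1) = -0.9239


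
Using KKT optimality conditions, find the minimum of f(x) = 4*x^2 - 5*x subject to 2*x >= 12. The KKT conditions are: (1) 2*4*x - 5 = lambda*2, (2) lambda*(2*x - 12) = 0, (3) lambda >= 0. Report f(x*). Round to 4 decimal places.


Step 1: Try lambda = 0 (constraint inactive).
x_unc = 5/(2*4) = 0.625
Check: 2*0.625 = 1.25 < 12 -- violated!
Step 2: Constraint must be active: 2*x = 12
x* = 12/2 = 6.0
lambda = (2*4*6.0 - 5)/2 = 21.5
Step 3: Compute optimal value.
f(x*) = 4*6.0^2 - 5*6.0 = 114.0


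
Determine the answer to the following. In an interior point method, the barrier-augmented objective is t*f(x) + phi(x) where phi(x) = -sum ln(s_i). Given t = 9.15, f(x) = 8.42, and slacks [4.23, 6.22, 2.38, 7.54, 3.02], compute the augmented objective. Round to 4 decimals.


Step 1: Compute log-barrier.
ln values: [1.4422, 1.8278, 0.8671, 2.0202, 1.1053]
phi = -(1.4422 + 1.8278 + 0.8671 + 2.0202 + 1.1053) = -7.2626
Step 2: Compute augmented objective.
t*f(x) = 9.15*8.42 = 77.043
Total = 77.043 - 7.2626 = 69.7804


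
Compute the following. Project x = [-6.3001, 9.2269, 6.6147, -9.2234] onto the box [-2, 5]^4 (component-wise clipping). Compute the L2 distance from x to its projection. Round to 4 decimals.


Project each component onto [-2, 5].
clip(-6.3001) = -2.0, clip(9.2269) = 5.0, clip(6.6147) = 5.0, clip(-9.2234) = -2.0
Projection = [-2.0, 5.0, 5.0, -2.0]
Squared diffs: [18.4909, 17.8667, 2.6073, 52.1775]
Distance = sqrt(91.1424) = 9.5468


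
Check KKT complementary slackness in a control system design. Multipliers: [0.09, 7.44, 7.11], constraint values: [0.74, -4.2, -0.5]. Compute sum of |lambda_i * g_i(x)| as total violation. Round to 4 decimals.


KKT complementary slackness check:
lambda_1 * g_1 = 0.09 * 0.74 = 0.0666
lambda_2 * g_2 = 7.44 * -4.2 = -31.248
lambda_3 * g_3 = 7.11 * -0.5 = -3.555
Total violation = 0.0666 + 31.248 + 3.555 = 34.8696


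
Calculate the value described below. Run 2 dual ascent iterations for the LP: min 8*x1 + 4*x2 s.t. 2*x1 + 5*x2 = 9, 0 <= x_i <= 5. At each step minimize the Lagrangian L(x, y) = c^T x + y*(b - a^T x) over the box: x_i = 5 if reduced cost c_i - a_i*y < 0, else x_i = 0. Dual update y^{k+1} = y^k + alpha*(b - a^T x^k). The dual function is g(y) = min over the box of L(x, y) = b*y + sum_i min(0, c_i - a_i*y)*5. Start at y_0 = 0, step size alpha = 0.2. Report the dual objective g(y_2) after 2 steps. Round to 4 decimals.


Dual ascent for LP: min 8*x1 + 4*x2, 2*x1 + 5*x2 = 9, 0 <= x_i <= 5
Step 1: y^k = 0.0, reduced costs: (8.0, 4.0)
  x^k = (0.0, 0.0), subgradient = b - a^T x = 9.0
  y^{k+1} = 0.0 + 0.2*9.0 = 1.8
Step 2: y^k = 1.8, reduced costs: (4.4, -5.0)
  x^k = (0.0, 5.0), subgradient = b - a^T x = -16.0
  y^{k+1} = 1.8 + 0.2*-16.0 = -1.4
Dual objective at y_2 = -1.4: reduced costs (10.8, 11.0), box minimizer x = (0.0, 0.0)
g(y_2) = b*y + (c1 - a1*y)*x1 + (c2 - a2*y)*x2 = 9*(-1.4) + 10.8*0.0 + 11.0*0.0 = -12.6 + 0.0 + 0.0 = -12.6


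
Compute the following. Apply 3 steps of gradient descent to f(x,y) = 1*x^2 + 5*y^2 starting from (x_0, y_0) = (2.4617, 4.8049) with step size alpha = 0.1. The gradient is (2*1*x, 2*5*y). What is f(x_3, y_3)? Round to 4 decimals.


Gradient descent on f(x,y) = 1*x^2 + 5*y^2.
Starting point: (2.4617, 4.8049), alpha = 0.1
Step 1: grad_x = 2*1*2.4617 = 4.9234, grad_y = 2*5*4.8049 = 48.049
  x_1 = 2.4617 - 0.1*4.9234 = 1.9694
  y_1 = 4.8049 - 0.1*48.049 = 0.0
Step 2: grad_x = 2*1*1.9694 = 3.9387, grad_y = 2*5*0.0 = 0.0
  x_2 = 1.9694 - 0.1*3.9387 = 1.5755
  y_2 = 0.0 - 0.1*0.0 = 0.0
Step 3: grad_x = 2*1*1.5755 = 3.151, grad_y = 2*5*0.0 = 0.0
  x_3 = 1.5755 - 0.1*3.151 = 1.2604
  y_3 = 0.0 - 0.1*0.0 = 0.0
f(1.2604, 0.0) = 1*1.2604^2 + 5*0.0^2 = 1.5886


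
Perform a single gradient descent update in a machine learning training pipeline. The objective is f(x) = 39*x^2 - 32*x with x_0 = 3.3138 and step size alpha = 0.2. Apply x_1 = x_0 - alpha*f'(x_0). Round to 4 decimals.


We compute the gradient at x_0 and apply the update.
f'(x) = 78*x - 32
f'(3.3138) = 78*3.3138 - 32 = 226.4764
x_1 = 3.3138 - 0.2*226.4764 = -41.9815


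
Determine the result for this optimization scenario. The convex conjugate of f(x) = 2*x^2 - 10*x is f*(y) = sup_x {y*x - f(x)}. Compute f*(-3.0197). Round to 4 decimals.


f*(y) = sup_x {y*x - a*x^2 - b*x} = sup_x {(y-b)*x - a*x^2}
FOC: (y - b) - 2a*x = 0 => x* = (y - b)/(2a)
x* = (-3.0197 + 10)/(2*2) = 1.7451
f*(-3.0197) = (y-b)^2/(4a) = (-3.0197 + 10)^2/(4*2)
= 48.7246/8 = 6.0906


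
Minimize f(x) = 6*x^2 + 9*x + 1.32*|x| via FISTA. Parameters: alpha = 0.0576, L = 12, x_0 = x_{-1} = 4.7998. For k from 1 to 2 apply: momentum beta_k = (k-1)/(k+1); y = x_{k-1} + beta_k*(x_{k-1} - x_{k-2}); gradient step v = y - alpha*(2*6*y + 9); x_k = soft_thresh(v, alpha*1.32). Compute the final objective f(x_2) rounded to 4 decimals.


FISTA on f(x) = 6*x^2 + 9*x + 1.32*|x|
L = 12, alpha = 0.0576
Iteration 1: beta = 0.0, y = 4.7998 + 0.0*(4.7998 - 4.7998) = 4.7998
  grad(y) = 66.5976, v = y - alpha*grad = 0.9638
  prox(v) = soft_thresh(0.9638, 0.076) = 0.8877
Iteration 2: beta = 0.3333, y = 0.8877 + 0.3333*(0.8877 - 4.7998) = -0.4163
  grad(y) = 4.0047, v = y - alpha*grad = -0.6469
  prox(v) = soft_thresh(-0.6469, 0.076) = -0.5709
f(x_2) = 6*(-0.5709)^2 + 9*(-0.5709) + 1.32*|-0.5709| = -2.429
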